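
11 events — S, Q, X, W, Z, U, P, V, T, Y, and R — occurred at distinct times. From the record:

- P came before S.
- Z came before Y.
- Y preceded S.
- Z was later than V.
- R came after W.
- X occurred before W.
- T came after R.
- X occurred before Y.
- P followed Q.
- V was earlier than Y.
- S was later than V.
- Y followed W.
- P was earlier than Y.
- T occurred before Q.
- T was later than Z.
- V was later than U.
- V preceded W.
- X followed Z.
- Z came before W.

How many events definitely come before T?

Directly stated before T: R and Z.
U reaches T via U → V → Z → T.
V reaches T via V → Z → T.
W reaches T via W → R → T.
Likewise X reaches T by chaining the stated constraints.
No chain forces Y (or any of the others) ahead of T.
That's R, U, V, W, X, and Z — 6 in all.

6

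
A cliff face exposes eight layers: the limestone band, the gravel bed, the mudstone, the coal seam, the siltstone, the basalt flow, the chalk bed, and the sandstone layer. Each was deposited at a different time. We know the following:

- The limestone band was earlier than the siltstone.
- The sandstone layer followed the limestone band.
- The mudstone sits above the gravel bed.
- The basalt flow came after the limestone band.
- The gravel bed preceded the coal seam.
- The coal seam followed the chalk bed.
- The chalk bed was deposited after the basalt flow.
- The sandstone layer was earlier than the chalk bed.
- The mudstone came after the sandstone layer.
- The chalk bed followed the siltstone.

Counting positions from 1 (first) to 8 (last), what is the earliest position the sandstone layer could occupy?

2

The limestone band must come before the sandstone layer — 1 forced predecessor.
Nothing else is forced ahead of the sandstone layer, so its earliest slot is position 1 + 1 = 2.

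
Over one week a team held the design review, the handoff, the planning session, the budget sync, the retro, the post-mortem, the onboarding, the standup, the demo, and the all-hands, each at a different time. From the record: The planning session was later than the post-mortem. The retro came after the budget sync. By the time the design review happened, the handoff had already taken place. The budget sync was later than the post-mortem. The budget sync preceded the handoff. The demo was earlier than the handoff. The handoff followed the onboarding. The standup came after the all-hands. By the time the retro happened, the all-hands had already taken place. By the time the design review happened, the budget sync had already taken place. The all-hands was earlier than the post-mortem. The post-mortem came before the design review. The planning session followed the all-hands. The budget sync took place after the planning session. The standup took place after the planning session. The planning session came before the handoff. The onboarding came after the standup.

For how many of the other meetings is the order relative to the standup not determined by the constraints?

Forced before the standup: the all-hands, the planning session, and the post-mortem; forced after the standup: the design review, the handoff, and the onboarding.
That leaves the budget sync, the demo, and the retro with no forced order relative to the standup — 3.

3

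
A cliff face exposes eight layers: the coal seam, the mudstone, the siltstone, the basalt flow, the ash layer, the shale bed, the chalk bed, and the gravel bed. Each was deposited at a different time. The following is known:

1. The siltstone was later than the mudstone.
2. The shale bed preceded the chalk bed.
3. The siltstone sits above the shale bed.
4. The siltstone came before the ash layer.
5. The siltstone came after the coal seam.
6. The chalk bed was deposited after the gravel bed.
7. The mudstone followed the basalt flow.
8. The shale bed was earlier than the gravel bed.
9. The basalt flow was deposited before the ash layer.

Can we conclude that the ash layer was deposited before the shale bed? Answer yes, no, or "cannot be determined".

no

Tracing the constraints gives the shale bed → the siltstone → the ash layer, so the shale bed must come before the ash layer.
That means the ash layer cannot be before the shale bed.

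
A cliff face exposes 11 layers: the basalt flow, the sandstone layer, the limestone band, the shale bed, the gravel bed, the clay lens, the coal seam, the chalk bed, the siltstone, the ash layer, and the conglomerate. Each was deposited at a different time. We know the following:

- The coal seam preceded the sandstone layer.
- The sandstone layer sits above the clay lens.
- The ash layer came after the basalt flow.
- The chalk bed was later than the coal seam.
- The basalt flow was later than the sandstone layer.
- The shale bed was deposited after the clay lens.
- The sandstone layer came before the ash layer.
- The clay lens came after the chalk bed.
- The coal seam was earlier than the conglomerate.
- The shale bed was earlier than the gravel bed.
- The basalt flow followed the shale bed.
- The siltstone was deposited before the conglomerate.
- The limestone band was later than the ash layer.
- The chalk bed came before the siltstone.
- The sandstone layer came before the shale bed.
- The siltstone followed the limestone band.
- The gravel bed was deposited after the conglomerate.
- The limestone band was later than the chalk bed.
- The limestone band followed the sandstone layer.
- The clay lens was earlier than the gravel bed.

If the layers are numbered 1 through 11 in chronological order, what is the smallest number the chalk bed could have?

2

The coal seam must come before the chalk bed — 1 forced predecessor.
Nothing else is forced ahead of the chalk bed, so its earliest slot is position 1 + 1 = 2.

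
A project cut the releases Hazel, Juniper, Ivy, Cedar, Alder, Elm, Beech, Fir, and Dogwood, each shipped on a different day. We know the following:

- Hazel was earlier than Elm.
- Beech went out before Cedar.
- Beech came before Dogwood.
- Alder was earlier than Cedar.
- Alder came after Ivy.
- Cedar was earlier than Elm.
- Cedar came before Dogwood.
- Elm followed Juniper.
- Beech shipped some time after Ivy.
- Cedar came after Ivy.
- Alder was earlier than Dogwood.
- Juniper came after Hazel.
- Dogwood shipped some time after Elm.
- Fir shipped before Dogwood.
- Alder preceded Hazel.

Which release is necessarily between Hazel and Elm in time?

Juniper

Tracing the constraints gives Hazel → Juniper → Elm, so Juniper sits after Hazel and before Elm.
No other release is forced both after Hazel and before Elm.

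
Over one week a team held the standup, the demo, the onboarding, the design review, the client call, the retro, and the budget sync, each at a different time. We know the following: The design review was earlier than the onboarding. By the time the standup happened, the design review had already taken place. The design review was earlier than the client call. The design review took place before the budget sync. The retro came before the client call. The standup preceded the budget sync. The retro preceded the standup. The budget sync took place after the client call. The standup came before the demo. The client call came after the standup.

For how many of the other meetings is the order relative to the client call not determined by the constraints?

2

Forced before the client call: the design review, the retro, and the standup; forced after the client call: the budget sync.
That leaves the demo and the onboarding with no forced order relative to the client call — 2.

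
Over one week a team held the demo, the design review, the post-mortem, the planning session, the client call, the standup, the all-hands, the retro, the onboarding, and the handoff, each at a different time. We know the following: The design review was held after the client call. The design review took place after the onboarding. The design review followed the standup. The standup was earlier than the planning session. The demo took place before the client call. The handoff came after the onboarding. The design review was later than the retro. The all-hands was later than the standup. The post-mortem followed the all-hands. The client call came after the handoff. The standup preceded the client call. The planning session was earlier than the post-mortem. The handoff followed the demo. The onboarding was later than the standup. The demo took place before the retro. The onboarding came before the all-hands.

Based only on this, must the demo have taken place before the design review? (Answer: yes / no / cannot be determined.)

yes

Chain the constraints: the demo → the client call → the design review. Each link is directly stated, so the demo comes before the design review.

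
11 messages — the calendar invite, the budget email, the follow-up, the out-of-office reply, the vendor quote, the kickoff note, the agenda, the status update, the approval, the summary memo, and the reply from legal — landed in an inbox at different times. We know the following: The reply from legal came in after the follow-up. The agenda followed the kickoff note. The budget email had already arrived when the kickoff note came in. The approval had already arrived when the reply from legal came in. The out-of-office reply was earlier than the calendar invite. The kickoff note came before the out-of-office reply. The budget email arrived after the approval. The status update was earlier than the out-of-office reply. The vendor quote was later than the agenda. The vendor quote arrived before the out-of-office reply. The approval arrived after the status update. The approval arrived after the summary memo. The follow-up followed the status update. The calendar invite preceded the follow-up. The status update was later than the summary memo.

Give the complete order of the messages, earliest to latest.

the summary memo, the status update, the approval, the budget email, the kickoff note, the agenda, the vendor quote, the out-of-office reply, the calendar invite, the follow-up, the reply from legal

The constraints fix every adjacent pair, so only one ordering works:
the summary memo → the status update → the approval → the budget email → the kickoff note → the agenda → the vendor quote → the out-of-office reply → the calendar invite → the follow-up → the reply from legal.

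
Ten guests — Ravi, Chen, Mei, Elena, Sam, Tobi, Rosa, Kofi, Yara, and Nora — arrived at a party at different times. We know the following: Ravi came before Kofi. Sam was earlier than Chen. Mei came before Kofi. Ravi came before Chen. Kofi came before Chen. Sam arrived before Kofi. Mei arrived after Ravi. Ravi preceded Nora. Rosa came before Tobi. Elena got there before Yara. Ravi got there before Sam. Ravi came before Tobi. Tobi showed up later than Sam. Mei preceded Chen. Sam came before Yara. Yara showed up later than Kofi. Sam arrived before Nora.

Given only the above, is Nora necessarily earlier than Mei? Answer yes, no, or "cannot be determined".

No chain of stated constraints runs from Nora to Mei, and none runs from Mei to Nora either.
So the relative order of Nora and Mei is not fixed by the given facts.

cannot be determined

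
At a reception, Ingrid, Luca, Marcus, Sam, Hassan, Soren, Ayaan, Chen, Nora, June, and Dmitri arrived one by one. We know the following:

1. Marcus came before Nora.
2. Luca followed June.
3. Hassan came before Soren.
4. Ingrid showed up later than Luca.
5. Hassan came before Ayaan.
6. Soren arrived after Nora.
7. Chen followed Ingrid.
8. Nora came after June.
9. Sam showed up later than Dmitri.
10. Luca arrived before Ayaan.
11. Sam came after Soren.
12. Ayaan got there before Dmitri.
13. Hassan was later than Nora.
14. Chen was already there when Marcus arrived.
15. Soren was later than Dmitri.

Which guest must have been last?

Every other guest has a chain of constraints placing them before Sam, so Sam is last.

Sam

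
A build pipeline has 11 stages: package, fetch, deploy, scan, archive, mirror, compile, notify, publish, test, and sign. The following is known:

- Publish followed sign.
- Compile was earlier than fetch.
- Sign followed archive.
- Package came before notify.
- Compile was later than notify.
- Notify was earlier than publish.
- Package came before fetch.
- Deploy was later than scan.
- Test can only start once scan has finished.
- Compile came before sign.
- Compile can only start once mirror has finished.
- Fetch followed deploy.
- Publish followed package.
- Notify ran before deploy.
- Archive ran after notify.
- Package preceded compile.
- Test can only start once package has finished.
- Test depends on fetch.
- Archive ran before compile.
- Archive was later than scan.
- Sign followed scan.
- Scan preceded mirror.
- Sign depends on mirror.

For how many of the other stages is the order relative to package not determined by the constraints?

Forced after package: archive, compile, deploy, fetch, notify, publish, sign, and test.
That leaves mirror and scan with no forced order relative to package — 2.

2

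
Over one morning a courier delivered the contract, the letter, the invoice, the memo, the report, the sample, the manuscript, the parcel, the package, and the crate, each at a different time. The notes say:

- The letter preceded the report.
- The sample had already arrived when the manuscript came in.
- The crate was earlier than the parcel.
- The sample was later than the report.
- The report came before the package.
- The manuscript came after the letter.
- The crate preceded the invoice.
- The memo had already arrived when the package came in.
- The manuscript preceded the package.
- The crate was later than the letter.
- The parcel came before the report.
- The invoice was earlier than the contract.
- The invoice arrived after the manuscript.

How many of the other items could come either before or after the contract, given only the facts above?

Forced before the contract: the crate, the invoice, the letter, the manuscript, the parcel, the report, and the sample.
That leaves the memo and the package with no forced order relative to the contract — 2.

2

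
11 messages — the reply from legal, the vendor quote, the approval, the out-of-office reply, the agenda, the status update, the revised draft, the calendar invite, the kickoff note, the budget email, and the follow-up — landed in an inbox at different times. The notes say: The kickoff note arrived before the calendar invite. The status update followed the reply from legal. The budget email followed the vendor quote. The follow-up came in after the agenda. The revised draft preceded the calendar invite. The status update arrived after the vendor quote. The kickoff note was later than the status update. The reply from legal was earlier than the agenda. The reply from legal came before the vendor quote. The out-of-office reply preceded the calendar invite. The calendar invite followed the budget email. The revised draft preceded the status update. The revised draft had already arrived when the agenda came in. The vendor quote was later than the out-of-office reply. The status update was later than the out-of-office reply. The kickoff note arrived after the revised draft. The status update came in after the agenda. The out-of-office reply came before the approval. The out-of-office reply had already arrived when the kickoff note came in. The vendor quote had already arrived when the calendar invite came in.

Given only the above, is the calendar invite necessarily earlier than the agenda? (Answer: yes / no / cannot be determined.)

Tracing the constraints gives the agenda → the status update → the kickoff note → the calendar invite, so the agenda must come before the calendar invite.
That means the calendar invite cannot be before the agenda.

no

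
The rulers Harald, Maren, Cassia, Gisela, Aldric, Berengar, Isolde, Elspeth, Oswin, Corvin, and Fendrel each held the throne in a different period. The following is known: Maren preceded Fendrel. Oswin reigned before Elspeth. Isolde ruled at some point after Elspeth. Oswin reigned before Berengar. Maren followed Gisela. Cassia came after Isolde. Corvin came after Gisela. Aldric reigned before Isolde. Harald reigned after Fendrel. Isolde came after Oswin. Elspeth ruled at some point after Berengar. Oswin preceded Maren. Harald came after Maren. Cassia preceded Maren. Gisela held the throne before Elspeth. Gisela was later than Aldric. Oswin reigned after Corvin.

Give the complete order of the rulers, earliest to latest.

The constraints fix every adjacent pair, so only one ordering works:
Aldric → Gisela → Corvin → Oswin → Berengar → Elspeth → Isolde → Cassia → Maren → Fendrel → Harald.

Aldric, Gisela, Corvin, Oswin, Berengar, Elspeth, Isolde, Cassia, Maren, Fendrel, Harald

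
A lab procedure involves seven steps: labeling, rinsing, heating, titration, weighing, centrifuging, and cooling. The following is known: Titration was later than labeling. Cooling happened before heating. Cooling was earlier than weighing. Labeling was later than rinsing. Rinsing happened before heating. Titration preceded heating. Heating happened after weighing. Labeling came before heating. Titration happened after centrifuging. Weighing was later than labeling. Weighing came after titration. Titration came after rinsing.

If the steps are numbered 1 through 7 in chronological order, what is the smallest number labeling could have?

2

Rinsing must come before labeling — 1 forced predecessor.
Nothing else is forced ahead of labeling, so its earliest slot is position 1 + 1 = 2.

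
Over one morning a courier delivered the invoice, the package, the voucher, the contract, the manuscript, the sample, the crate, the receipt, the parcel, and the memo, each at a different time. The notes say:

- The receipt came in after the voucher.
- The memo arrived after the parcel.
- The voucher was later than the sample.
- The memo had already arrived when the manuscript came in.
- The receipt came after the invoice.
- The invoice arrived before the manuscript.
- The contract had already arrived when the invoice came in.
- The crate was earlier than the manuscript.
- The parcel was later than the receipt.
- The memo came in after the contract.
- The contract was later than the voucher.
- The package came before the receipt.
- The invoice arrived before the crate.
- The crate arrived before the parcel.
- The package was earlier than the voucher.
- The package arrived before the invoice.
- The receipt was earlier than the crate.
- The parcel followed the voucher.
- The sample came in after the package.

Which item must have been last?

the manuscript

Every other item has a chain of constraints placing it before the manuscript, so the manuscript is last.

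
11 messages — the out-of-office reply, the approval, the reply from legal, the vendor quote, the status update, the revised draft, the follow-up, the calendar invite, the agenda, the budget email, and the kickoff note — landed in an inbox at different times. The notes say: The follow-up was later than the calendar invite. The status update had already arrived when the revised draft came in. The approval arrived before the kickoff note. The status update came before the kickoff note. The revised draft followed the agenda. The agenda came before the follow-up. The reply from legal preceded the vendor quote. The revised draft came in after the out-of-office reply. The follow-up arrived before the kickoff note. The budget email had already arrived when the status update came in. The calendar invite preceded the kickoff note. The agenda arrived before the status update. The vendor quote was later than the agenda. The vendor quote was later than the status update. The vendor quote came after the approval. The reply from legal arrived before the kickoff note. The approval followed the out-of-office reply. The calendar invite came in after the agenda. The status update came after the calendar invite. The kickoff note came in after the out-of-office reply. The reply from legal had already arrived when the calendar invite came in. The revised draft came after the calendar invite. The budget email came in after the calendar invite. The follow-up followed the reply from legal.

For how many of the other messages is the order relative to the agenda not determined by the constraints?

3

Forced after the agenda: the budget email, the calendar invite, the follow-up, the kickoff note, the revised draft, the status update, and the vendor quote.
That leaves the approval, the out-of-office reply, and the reply from legal with no forced order relative to the agenda — 3.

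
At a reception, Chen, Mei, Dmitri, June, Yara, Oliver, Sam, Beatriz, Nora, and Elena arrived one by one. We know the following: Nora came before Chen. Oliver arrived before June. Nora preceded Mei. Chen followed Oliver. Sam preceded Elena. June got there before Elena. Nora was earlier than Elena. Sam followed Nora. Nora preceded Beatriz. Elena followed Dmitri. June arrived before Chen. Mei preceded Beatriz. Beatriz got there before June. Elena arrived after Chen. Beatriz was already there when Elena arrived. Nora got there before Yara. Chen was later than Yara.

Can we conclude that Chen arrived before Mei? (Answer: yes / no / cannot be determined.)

Tracing the constraints gives Mei → Beatriz → June → Chen, so Mei must come before Chen.
That means Chen cannot be before Mei.

no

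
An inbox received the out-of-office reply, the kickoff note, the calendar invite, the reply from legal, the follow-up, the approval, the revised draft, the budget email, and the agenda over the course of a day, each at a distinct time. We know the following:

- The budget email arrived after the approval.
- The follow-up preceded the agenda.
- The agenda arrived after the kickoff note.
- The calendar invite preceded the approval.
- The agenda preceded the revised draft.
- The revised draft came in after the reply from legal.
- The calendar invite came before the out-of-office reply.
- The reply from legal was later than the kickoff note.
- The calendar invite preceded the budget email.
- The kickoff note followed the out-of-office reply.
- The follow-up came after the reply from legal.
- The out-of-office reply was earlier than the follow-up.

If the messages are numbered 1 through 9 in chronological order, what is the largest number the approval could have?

8

The approval must come before the budget email — 1 message forced after it.
Everything else can be placed before the approval in some valid order, so the approval can sit as late as position 9 − 1 = 8.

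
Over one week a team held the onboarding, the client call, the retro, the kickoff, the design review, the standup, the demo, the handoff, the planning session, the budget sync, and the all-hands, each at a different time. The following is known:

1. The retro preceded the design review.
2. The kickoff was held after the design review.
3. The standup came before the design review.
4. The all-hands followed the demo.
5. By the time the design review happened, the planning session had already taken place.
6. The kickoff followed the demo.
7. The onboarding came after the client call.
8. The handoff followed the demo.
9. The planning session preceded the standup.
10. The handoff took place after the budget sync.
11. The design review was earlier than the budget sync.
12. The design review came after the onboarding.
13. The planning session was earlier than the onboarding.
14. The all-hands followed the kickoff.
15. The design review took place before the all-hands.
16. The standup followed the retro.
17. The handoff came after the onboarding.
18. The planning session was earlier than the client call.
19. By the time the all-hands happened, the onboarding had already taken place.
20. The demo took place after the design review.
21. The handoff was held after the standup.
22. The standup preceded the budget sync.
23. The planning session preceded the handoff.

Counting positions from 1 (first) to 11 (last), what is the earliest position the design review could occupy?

6

The client call, the onboarding, the planning session, the retro, and the standup must all come before the design review — 5 forced predecessors.
Nothing else is forced ahead of the design review, so its earliest slot is position 5 + 1 = 6.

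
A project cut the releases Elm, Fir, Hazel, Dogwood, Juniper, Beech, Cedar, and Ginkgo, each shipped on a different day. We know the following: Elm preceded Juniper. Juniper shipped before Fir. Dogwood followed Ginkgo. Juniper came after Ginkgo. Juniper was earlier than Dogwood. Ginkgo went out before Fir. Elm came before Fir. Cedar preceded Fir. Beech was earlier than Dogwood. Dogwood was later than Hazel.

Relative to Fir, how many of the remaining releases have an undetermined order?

3

Forced before Fir: Cedar, Elm, Ginkgo, and Juniper.
That leaves Beech, Dogwood, and Hazel with no forced order relative to Fir — 3.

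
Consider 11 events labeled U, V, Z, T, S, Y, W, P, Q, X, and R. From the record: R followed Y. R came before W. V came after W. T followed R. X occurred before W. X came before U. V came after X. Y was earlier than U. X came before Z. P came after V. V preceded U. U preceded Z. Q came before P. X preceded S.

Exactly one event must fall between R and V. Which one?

W

Tracing the constraints gives R → W → V, so W sits after R and before V.
No other event is forced both after R and before V.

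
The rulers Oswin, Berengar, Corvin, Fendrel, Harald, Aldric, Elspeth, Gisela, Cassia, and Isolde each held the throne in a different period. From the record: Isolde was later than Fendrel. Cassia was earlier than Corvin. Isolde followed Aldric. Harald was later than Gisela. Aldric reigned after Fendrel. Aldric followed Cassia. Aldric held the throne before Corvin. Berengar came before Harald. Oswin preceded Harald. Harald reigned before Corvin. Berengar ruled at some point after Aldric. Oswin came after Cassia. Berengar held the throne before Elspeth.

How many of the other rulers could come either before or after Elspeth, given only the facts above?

Forced before Elspeth: Aldric, Berengar, Cassia, and Fendrel.
That leaves Corvin, Gisela, Harald, Isolde, and Oswin with no forced order relative to Elspeth — 5.

5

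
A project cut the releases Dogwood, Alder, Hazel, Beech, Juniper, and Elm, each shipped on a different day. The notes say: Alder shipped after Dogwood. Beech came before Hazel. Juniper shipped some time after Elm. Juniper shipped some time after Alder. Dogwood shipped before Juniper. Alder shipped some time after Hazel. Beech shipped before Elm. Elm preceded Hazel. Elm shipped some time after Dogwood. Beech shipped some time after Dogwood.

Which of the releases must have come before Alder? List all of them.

Directly stated before Alder: Dogwood and Hazel.
Beech reaches Alder via Beech → Hazel → Alder.
Elm reaches Alder via Elm → Hazel → Alder.

Beech, Dogwood, Elm, Hazel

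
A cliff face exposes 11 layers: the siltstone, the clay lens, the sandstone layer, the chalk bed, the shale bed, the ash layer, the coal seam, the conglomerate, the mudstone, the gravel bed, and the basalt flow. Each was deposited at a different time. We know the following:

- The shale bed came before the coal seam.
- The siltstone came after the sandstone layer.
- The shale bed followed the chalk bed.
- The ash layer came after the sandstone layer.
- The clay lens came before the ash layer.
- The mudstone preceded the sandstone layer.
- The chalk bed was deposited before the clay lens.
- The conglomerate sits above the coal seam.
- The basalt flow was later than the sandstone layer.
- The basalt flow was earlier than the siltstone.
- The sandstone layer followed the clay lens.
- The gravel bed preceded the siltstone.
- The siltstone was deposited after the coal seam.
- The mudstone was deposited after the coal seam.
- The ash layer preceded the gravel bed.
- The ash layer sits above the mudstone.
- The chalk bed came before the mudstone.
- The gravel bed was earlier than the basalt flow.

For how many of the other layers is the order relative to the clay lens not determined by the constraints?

Forced before the clay lens: the chalk bed; forced after the clay lens: the ash layer, the basalt flow, the gravel bed, the sandstone layer, and the siltstone.
That leaves the coal seam, the conglomerate, the mudstone, and the shale bed with no forced order relative to the clay lens — 4.

4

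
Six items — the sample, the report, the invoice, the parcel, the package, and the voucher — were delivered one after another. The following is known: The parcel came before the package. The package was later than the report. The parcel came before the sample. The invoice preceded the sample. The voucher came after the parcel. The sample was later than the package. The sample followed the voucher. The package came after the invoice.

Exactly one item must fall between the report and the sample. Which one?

the package

Tracing the constraints gives the report → the package → the sample, so the package sits after the report and before the sample.
No other item is forced both after the report and before the sample.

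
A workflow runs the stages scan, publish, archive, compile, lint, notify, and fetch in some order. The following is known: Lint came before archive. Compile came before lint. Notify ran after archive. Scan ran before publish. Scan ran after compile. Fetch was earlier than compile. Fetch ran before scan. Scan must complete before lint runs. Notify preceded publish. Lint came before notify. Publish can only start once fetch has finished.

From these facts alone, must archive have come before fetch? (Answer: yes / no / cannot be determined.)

no

Tracing the constraints gives fetch → compile → lint → archive, so fetch must come before archive.
That means archive cannot be before fetch.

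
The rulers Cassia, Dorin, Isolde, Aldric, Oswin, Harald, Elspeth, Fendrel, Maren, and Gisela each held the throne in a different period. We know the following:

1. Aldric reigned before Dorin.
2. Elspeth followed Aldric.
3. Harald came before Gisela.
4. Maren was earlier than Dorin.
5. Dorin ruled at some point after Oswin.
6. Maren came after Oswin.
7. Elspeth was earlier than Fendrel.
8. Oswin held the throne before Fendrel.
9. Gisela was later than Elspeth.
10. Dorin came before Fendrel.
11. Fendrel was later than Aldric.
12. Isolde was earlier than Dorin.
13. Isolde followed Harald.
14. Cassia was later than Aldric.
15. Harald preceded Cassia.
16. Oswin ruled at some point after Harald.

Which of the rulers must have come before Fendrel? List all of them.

Aldric, Dorin, Elspeth, Harald, Isolde, Maren, Oswin

Directly stated before Fendrel: Aldric, Dorin, Elspeth, and Oswin.
Harald reaches Fendrel via Harald → Oswin → Fendrel.
Isolde reaches Fendrel via Isolde → Dorin → Fendrel.
Maren reaches Fendrel via Maren → Dorin → Fendrel.
No chain forces Cassia (or any of the others) ahead of Fendrel.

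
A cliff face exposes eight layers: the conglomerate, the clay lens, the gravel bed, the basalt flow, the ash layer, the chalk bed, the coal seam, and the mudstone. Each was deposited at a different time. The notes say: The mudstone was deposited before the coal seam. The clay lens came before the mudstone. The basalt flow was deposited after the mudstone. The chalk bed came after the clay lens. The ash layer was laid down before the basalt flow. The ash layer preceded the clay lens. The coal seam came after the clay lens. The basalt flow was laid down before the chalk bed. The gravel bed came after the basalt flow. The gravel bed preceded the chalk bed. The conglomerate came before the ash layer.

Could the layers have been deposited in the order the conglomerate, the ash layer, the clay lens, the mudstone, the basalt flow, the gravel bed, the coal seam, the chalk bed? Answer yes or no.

Check each stated constraint against the proposed order — e.g. the clay lens is ahead of the coal seam; the clay lens is ahead of the chalk bed. Every pair is in the required order; nothing is violated.

yes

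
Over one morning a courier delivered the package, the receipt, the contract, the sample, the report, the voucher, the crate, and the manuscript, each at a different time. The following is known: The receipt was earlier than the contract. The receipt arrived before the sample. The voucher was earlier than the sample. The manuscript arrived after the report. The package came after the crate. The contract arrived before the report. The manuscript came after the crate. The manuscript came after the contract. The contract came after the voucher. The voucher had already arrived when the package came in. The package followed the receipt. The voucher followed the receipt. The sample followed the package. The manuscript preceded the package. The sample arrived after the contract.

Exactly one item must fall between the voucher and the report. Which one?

the contract

Tracing the constraints gives the voucher → the contract → the report, so the contract sits after the voucher and before the report.
No other item is forced both after the voucher and before the report.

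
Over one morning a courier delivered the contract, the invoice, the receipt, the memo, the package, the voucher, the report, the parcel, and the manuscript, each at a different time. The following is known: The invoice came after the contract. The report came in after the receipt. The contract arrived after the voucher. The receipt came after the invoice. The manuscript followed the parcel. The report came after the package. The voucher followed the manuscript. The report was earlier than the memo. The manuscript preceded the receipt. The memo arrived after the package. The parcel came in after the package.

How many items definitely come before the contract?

Directly stated before the contract: the voucher.
The manuscript reaches the contract via the manuscript → the voucher → the contract.
The package reaches the contract via the package → the parcel → the manuscript → the voucher → the contract.
The parcel reaches the contract via the parcel → the manuscript → the voucher → the contract.
That's the manuscript, the package, the parcel, and the voucher — 4 in all.

4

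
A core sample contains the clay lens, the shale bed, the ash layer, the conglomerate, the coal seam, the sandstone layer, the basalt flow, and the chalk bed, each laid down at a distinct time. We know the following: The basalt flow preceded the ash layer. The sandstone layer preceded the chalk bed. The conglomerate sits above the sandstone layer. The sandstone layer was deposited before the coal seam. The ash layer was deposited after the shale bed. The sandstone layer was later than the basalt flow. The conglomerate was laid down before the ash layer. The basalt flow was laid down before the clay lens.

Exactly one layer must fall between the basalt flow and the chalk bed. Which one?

Tracing the constraints gives the basalt flow → the sandstone layer → the chalk bed, so the sandstone layer sits after the basalt flow and before the chalk bed.
No other layer is forced both after the basalt flow and before the chalk bed.

the sandstone layer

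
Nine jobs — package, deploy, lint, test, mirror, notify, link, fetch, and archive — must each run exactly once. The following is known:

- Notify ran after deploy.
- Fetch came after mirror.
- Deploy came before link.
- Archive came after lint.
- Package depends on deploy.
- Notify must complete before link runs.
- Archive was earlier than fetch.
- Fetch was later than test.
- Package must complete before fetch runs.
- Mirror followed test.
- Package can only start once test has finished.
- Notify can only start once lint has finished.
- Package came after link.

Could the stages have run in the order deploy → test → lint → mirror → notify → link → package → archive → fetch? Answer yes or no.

Check each stated constraint against the proposed order — e.g. deploy is ahead of package; test is ahead of fetch. Every pair is in the required order; nothing is violated.

yes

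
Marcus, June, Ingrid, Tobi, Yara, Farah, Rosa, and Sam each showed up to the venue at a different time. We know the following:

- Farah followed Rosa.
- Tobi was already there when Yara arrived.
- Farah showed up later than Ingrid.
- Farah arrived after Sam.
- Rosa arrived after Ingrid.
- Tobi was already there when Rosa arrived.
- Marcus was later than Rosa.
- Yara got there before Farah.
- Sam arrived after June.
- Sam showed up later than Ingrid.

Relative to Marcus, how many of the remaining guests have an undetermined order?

4

Forced before Marcus: Ingrid, Rosa, and Tobi.
That leaves Farah, June, Sam, and Yara with no forced order relative to Marcus — 4.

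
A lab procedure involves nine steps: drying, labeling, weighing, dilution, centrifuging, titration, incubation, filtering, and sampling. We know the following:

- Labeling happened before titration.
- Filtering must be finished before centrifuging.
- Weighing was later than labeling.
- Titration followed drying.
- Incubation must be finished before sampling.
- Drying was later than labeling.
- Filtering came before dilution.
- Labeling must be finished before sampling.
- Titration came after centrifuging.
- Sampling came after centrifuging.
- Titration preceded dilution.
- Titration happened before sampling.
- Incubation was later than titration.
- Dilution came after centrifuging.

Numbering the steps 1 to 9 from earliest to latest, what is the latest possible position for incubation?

8

Incubation must come before sampling — 1 step forced after it.
Everything else can be placed before incubation in some valid order, so incubation can sit as late as position 9 − 1 = 8.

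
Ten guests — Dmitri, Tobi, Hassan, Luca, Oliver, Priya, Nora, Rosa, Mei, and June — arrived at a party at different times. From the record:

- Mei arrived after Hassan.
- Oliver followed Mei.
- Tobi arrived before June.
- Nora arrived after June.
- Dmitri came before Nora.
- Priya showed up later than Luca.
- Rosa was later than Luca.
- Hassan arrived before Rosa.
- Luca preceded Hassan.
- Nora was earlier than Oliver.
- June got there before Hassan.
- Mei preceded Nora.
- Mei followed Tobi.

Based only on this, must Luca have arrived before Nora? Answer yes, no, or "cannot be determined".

yes

Chain the constraints: Luca → Hassan → Mei → Nora. Each link is directly stated, so Luca comes before Nora.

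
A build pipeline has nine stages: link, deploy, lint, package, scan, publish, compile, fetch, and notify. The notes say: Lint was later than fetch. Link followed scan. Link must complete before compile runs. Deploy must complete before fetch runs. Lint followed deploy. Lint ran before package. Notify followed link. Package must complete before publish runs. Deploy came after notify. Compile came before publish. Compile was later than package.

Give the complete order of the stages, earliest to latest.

The constraints fix every adjacent pair, so only one ordering works:
scan → link → notify → deploy → fetch → lint → package → compile → publish.

scan, link, notify, deploy, fetch, lint, package, compile, publish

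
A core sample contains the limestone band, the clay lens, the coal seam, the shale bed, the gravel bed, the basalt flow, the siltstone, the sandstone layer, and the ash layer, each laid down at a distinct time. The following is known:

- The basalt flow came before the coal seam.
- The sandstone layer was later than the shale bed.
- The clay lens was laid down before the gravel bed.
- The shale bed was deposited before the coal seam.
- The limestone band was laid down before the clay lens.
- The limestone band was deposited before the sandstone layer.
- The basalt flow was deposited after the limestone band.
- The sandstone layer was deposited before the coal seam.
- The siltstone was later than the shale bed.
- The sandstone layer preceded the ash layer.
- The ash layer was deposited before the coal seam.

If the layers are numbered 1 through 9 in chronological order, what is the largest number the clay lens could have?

The clay lens must come before the gravel bed — 1 layer forced after it.
Everything else can be placed before the clay lens in some valid order, so the clay lens can sit as late as position 9 − 1 = 8.

8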